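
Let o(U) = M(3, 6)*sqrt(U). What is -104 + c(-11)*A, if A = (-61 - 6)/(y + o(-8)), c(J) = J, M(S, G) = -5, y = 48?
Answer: -28130/313 + 3685*I*sqrt(2)/1252 ≈ -89.872 + 4.1624*I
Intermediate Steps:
o(U) = -5*sqrt(U)
A = -67/(48 - 10*I*sqrt(2)) (A = (-61 - 6)/(48 - 10*I*sqrt(2)) = -67/(48 - 10*I*sqrt(2)) ≈ -1.2843 - 0.3784*I)
-104 + c(-11)*A = -104 - 11*(-402/313 - 335*I*sqrt(2)/1252) = -104 + (4422/313 + 3685*I*sqrt(2)/1252) = -28130/313 + 3685*I*sqrt(2)/1252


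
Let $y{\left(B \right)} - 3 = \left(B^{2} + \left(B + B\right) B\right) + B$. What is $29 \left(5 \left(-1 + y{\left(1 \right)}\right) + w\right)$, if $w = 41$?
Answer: $2059$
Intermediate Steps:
$y{\left(B \right)} = 3 + B + 3 B^{2}$ ($y{\left(B \right)} = 3 + \left(\left(B^{2} + \left(B + B\right) B\right) + B\right) = 3 + \left(\left(B^{2} + 2 B B\right) + B\right) = 3 + \left(\left(B^{2} + 2 B^{2}\right) + B\right) = 3 + \left(3 B^{2} + B\right) = 3 + \left(B + 3 B^{2}\right) = 3 + B + 3 B^{2}$)
$29 \left(5 \left(-1 + y{\left(1 \right)}\right) + w\right) = 29 \left(5 \left(-1 + \left(3 + 1 + 3 \cdot 1^{2}\right)\right) + 41\right) = 29 \left(5 \left(-1 + \left(3 + 1 + 3 \cdot 1\right)\right) + 41\right) = 29 \left(5 \left(-1 + \left(3 + 1 + 3\right)\right) + 41\right) = 29 \left(5 \left(-1 + 7\right) + 41\right) = 29 \left(5 \cdot 6 + 41\right) = 29 \left(30 + 41\right) = 29 \cdot 71 = 2059$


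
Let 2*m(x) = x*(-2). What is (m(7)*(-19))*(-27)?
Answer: -3591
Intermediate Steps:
m(x) = -x (m(x) = (x*(-2))/2 = (-2*x)/2 = -x)
(m(7)*(-19))*(-27) = (-1*7*(-19))*(-27) = -7*(-19)*(-27) = 133*(-27) = -3591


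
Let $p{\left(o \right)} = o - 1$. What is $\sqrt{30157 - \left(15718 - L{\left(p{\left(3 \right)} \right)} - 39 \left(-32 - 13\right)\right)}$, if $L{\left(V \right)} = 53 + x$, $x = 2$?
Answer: $\sqrt{12739} \approx 112.87$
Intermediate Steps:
$p{\left(o \right)} = -1 + o$
$L{\left(V \right)} = 55$ ($L{\left(V \right)} = 53 + 2 = 55$)
$\sqrt{30157 - \left(15718 - L{\left(p{\left(3 \right)} \right)} - 39 \left(-32 - 13\right)\right)} = \sqrt{30157 - \left(15663 - 39 \left(-32 - 13\right)\right)} = \sqrt{30157 + \left(\left(39 \left(-45\right) + 55\right) - 15718\right)} = \sqrt{30157 + \left(\left(-1755 + 55\right) - 15718\right)} = \sqrt{30157 - 17418} = \sqrt{12739}$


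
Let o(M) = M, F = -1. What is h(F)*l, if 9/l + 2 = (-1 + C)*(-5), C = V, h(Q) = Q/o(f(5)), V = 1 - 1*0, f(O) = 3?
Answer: 3/2 ≈ 1.5000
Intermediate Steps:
V = 1 (V = 1 + 0 = 1)
h(Q) = Q/3
C = 1
l = -9/2 (l = 9/(-2 + (-1 + 1)*(-5)) = 9/(-2 + 0*(-5)) = 9/(-2 + 0) = 9/(-2) = 9*(-1/2) = -9/2 ≈ -4.5000)
h(F)*l = ((1/3)*(-1))*(-9/2) = -1/3*(-9/2) = 3/2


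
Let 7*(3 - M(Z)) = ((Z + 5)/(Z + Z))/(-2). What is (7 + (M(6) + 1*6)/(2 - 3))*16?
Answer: -694/21 ≈ -33.048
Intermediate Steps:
M(Z) = 3 + (5 + Z)/(28*Z) (M(Z) = 3 - (Z + 5)/(Z + Z)/(7*(-2)) = 3 - (5 + Z)/((2*Z))*(-1)/(7*2) = 3 - (5 + Z)*(1/(2*Z))*(-1)/(7*2) = 3 - (5 + Z)/(2*Z)*(-1)/(7*2) = 3 - (-1)*(5 + Z)/(28*Z) = 3 + (5 + Z)/(28*Z))
(7 + (M(6) + 1*6)/(2 - 3))*16 = (7 + ((5/28)*(1 + 17*6)/6 + 1*6)/(2 - 3))*16 = (7 + ((5/28)*(1/6)*(1 + 102) + 6)/(-1))*16 = (7 + ((5/28)*(1/6)*103 + 6)*(-1))*16 = (7 + (515/168 + 6)*(-1))*16 = (7 + (1523/168)*(-1))*16 = (7 - 1523/168)*16 = -347/168*16 = -694/21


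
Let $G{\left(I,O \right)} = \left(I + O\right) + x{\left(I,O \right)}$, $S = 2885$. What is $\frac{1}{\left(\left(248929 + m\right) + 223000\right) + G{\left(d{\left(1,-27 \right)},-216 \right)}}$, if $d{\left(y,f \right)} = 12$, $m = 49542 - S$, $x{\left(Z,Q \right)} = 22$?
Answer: $\frac{1}{518404} \approx 1.929 \cdot 10^{-6}$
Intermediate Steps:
$m = 46657$ ($m = 49542 - 2885 = 46657$)
$G{\left(I,O \right)} = 22 + I + O$ ($G{\left(I,O \right)} = \left(I + O\right) + 22 = 22 + I + O$)
$\frac{1}{\left(\left(248929 + m\right) + 223000\right) + G{\left(d{\left(1,-27 \right)},-216 \right)}} = \frac{1}{\left(\left(248929 + 46657\right) + 223000\right) + \left(22 + 12 - 216\right)} = \frac{1}{\left(295586 + 223000\right) - 182} = \frac{1}{518586 - 182} = \frac{1}{518404}$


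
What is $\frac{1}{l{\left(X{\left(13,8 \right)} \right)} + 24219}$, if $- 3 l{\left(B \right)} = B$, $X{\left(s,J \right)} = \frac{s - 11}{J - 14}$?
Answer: $\frac{9}{217972} \approx 4.129 \cdot 10^{-5}$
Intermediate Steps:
$X{\left(s,J \right)} = \frac{-11 + s}{-14 + J}$
$l{\left(B \right)} = - \frac{B}{3}$
$\frac{1}{l{\left(X{\left(13,8 \right)} \right)} + 24219} = \frac{1}{- \frac{\frac{1}{-14 + 8} \left(-11 + 13\right)}{3} + 24219} = \frac{1}{- \frac{\frac{1}{-6} \cdot 2}{3} + 24219} = \frac{1}{- \frac{\left(- \frac{1}{6}\right) 2}{3} + 24219} = \frac{1}{\left(- \frac{1}{3}\right) \left(- \frac{1}{3}\right) + 24219} = \frac{1}{\frac{1}{9} + 24219} = \frac{1}{\frac{217972}{9}} = \frac{9}{217972}$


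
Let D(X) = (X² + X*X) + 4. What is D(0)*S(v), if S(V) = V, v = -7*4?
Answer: -112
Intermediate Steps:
v = -28
D(X) = 4 + 2*X² (D(X) = (X² + X²) + 4 = 2*X² + 4 = 4 + 2*X²)
D(0)*S(v) = (4 + 2*0²)*(-28) = (4 + 2*0)*(-28) = (4 + 0)*(-28) = 4*(-28) = -112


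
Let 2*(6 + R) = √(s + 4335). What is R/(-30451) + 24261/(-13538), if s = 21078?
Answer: -738690483/412245638 - √25413/60902 ≈ -1.7945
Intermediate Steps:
R = -6 + √25413/2 (R = -6 + √(21078 + 4335)/2 = -6 + √25413/2 ≈ 73.707)
R/(-30451) + 24261/(-13538) = (-6 + √25413/2)/(-30451) + 24261/(-13538) = (-6 + √25413/2)*(-1/30451) + 24261*(-1/13538) = (6/30451 - √25413/60902) - 24261/13538 = -738690483/412245638 - √25413/60902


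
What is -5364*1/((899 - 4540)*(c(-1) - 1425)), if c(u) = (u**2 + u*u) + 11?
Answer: -1341/1285273 ≈ -0.0010434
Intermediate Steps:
c(u) = 11 + 2*u**2 (c(u) = (u**2 + u**2) + 11 = 2*u**2 + 11 = 11 + 2*u**2)
-5364*1/((899 - 4540)*(c(-1) - 1425)) = -5364*1/((899 - 4540)*((11 + 2*(-1)**2) - 1425)) = -5364*(-1/(3641*((11 + 2*1) - 1425))) = -5364*(-1/(3641*((11 + 2) - 1425))) = -5364*(-1/(3641*(13 - 1425))) = -5364/((-3641*(-1412))) = -5364/5141092 = -5364*1/5141092 = -1341/1285273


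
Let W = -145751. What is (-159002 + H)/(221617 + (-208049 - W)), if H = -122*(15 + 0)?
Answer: -160832/159319 ≈ -1.0095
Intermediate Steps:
H = -1830 (H = -122*15 = -1830)
(-159002 + H)/(221617 + (-208049 - W)) = (-159002 - 1830)/(221617 + (-208049 - 1*(-145751))) = -160832/(221617 + (-208049 + 145751)) = -160832/(221617 - 62298) = -160832/159319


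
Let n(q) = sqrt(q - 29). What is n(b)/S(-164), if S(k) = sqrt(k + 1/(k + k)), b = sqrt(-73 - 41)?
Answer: -2*I*sqrt(490114)*sqrt(-29 + I*sqrt(114))/17931 ≈ 0.42735 - 0.076171*I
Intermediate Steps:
b = I*sqrt(114) (b = sqrt(-114) = I*sqrt(114) ≈ 10.677*I)
n(q) = sqrt(-29 + q)
S(k) = sqrt(k + 1/(2*k))
n(b)/S(-164) = sqrt(-29 + I*sqrt(114))/((sqrt(2/(-164) + 4*(-164))/2)) = sqrt(-29 + I*sqrt(114))/((sqrt(2*(-1/164) - 656)/2)) = sqrt(-29 + I*sqrt(114))/((sqrt(-1/82 - 656)/2)) = sqrt(-29 + I*sqrt(114))/((sqrt(-53793/82)/2)) = sqrt(-29 + I*sqrt(114))/(((3*I*sqrt(490114)/82)/2)) = sqrt(-29 + I*sqrt(114))/((3*I*sqrt(490114)/164)) = sqrt(-29 + I*sqrt(114))*(-2*I*sqrt(490114)/17931) = -2*I*sqrt(490114)*sqrt(-29 + I*sqrt(114))/17931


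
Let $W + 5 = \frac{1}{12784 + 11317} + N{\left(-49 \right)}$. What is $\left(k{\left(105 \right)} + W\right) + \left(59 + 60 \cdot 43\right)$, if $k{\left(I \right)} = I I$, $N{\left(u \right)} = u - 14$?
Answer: $\frac{327677197}{24101} \approx 13596.0$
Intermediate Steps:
$N{\left(u \right)} = -14 + u$
$k{\left(I \right)} = I^{2}$
$W = - \frac{1638867}{24101}$ ($W = -5 + \left(\frac{1}{12784 + 11317} - 63\right) = -5 - \left(63 - \frac{1}{24101}\right) = -5 + \left(\frac{1}{24101} - 63\right) = -5 - \frac{1518362}{24101} = - \frac{1638867}{24101} \approx -68.0$)
$\left(k{\left(105 \right)} + W\right) + \left(59 + 60 \cdot 43\right) = \left(105^{2} - \frac{1638867}{24101}\right) + \left(59 + 60 \cdot 43\right) = \left(11025 - \frac{1638867}{24101}\right) + \left(59 + 2580\right) = \frac{264074658}{24101} + 2639 = \frac{327677197}{24101}$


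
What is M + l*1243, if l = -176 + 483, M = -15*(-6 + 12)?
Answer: 381511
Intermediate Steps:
M = -90 (M = -15*6 = -90)
l = 307
M + l*1243 = -90 + 307*1243 = -90 + 381601 = 381511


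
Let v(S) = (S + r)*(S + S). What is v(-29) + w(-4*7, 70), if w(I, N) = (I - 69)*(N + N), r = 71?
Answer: -16016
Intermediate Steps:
w(I, N) = 2*N*(-69 + I) (w(I, N) = (-69 + I)*(2*N) = 2*N*(-69 + I))
v(S) = 2*S*(71 + S) (v(S) = (S + 71)*(S + S) = (71 + S)*(2*S) = 2*S*(71 + S))
v(-29) + w(-4*7, 70) = 2*(-29)*(71 - 29) + 2*70*(-69 - 4*7) = 2*(-29)*42 + 2*70*(-69 - 28) = -2436 + 2*70*(-97) = -2436 - 13580 = -16016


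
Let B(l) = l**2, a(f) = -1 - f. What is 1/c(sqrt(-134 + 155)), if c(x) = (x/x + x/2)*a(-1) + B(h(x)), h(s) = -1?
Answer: 1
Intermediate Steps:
c(x) = 1 (c(x) = (x/x + x/2)*(-1 - 1*(-1)) + (-1)**2 = (1 + x*(1/2))*(-1 + 1) + 1 = (1 + x/2)*0 + 1 = 0 + 1 = 1)
1/c(sqrt(-134 + 155)) = 1/1 = 1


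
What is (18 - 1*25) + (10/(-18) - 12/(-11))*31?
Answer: 950/99 ≈ 9.5960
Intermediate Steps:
(18 - 1*25) + (10/(-18) - 12/(-11))*31 = (18 - 25) + (10*(-1/18) - 12*(-1/11))*31 = -7 + (-5/9 + 12/11)*31 = -7 + (53/99)*31 = -7 + 1643/99 = 950/99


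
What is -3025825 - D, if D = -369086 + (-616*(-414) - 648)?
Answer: -2911115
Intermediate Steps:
D = -114710 (D = -369086 + (255024 - 648) = -369086 + 254376 = -114710)
-3025825 - D = -3025825 - 1*(-114710) = -3025825 + 114710 = -2911115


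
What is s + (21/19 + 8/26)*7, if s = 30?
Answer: 9853/247 ≈ 39.891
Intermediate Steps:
s + (21/19 + 8/26)*7 = 30 + (21/19 + 8/26)*7 = 30 + (21*(1/19) + 8*(1/26))*7 = 30 + (21/19 + 4/13)*7 = 30 + (349/247)*7 = 30 + 2443/247 = 9853/247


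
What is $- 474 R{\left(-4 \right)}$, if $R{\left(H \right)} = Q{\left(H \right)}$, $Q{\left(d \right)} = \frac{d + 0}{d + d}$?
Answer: $-237$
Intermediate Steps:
$Q{\left(d \right)} = \frac{1}{2}$ ($Q{\left(d \right)} = \frac{d}{2 d} = d \frac{1}{2 d} = \frac{1}{2}$)
$R{\left(H \right)} = \frac{1}{2}$
$- 474 R{\left(-4 \right)} = \left(-474\right) \frac{1}{2} = -237$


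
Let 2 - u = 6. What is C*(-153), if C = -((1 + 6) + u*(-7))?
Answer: 5355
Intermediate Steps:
u = -4 (u = 2 - 1*6 = 2 - 6 = -4)
C = -35 (C = -((1 + 6) - 4*(-7)) = -(7 + 28) = -1*35 = -35)
C*(-153) = -35*(-153) = 5355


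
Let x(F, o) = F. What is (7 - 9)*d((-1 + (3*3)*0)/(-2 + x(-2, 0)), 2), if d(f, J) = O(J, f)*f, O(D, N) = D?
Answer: -1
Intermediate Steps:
d(f, J) = J*f
(7 - 9)*d((-1 + (3*3)*0)/(-2 + x(-2, 0)), 2) = (7 - 9)*(2*((-1 + (3*3)*0)/(-2 - 2))) = -4*(-1 + 9*0)/(-4) = -4*(-1 + 0)*(-¼) = -4*(-1*(-¼)) = -4/4 = -2*½ = -1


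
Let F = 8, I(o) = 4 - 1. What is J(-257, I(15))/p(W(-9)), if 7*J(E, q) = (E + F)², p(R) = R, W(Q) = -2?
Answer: -62001/14 ≈ -4428.6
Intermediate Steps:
I(o) = 3
J(E, q) = (8 + E)²/7 (J(E, q) = (E + 8)²/7 = (8 + E)²/7)
J(-257, I(15))/p(W(-9)) = ((8 - 257)²/7)/(-2) = ((⅐)*(-249)²)*(-½) = ((⅐)*62001)*(-½) = (62001/7)*(-½) = -62001/14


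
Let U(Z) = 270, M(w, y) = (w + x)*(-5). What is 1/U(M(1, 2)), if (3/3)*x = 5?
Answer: 1/270 ≈ 0.0037037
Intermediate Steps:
x = 5
M(w, y) = -25 - 5*w (M(w, y) = (w + 5)*(-5) = (5 + w)*(-5) = -25 - 5*w)
1/U(M(1, 2)) = 1/270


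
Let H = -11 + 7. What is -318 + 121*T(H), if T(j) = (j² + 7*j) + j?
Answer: -2254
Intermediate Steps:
H = -4
T(j) = j² + 8*j
-318 + 121*T(H) = -318 + 121*(-4*(8 - 4)) = -318 + 121*(-4*4) = -318 + 121*(-16) = -318 - 1936 = -2254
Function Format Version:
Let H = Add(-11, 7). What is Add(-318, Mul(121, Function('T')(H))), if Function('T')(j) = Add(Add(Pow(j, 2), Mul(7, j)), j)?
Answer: -2254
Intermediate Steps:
H = -4
Function('T')(j) = Add(Pow(j, 2), Mul(8, j))
Add(-318, Mul(121, Function('T')(H))) = Add(-318, Mul(121, Mul(-4, Add(8, -4)))) = Add(-318, Mul(121, Mul(-4, 4))) = Add(-318, Mul(121, -16)) = Add(-318, -1936) = -2254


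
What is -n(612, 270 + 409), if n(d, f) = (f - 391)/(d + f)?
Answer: -288/1291 ≈ -0.22308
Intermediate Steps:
n(d, f) = (-391 + f)/(d + f)
-n(612, 270 + 409) = -(-391 + (270 + 409))/(612 + (270 + 409)) = -(-391 + 679)/(612 + 679) = -288/1291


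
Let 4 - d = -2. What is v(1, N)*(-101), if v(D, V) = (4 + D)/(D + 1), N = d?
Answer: -505/2 ≈ -252.50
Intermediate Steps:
d = 6 (d = 4 - 1*(-2) = 4 + 2 = 6)
N = 6
v(D, V) = (4 + D)/(1 + D)
v(1, N)*(-101) = ((4 + 1)/(1 + 1))*(-101) = (5/2)*(-101) = -505/2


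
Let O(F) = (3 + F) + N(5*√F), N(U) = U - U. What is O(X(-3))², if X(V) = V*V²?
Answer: 576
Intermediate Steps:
N(U) = 0
X(V) = V³
O(F) = 3 + F (O(F) = (3 + F) + 0 = 3 + F)
O(X(-3))² = (3 + (-3)³)² = (3 - 27)² = (-24)² = 576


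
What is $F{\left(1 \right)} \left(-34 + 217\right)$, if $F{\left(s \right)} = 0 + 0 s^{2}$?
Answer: $0$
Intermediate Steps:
$F{\left(s \right)} = 0$ ($F{\left(s \right)} = 0 + 0 = 0$)
$F{\left(1 \right)} \left(-34 + 217\right) = 0 \left(-34 + 217\right) = 0 \cdot 183 = 0$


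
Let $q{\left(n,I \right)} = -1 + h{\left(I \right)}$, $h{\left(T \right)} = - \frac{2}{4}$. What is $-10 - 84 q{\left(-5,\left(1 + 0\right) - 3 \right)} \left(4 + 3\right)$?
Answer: $872$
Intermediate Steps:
$h{\left(T \right)} = - \frac{1}{2}$ ($h{\left(T \right)} = \left(-2\right) \frac{1}{4} = - \frac{1}{2}$)
$q{\left(n,I \right)} = - \frac{3}{2}$ ($q{\left(n,I \right)} = -1 - \frac{1}{2} = - \frac{3}{2}$)
$-10 - 84 q{\left(-5,\left(1 + 0\right) - 3 \right)} \left(4 + 3\right) = -10 - 84 \left(- \frac{3 \left(4 + 3\right)}{2}\right) = -10 - 84 \left(\left(- \frac{3}{2}\right) 7\right) = -10 - -882 = -10 + 882 = 872$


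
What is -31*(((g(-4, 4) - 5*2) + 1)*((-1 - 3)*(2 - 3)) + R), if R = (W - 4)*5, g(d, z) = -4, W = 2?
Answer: 1922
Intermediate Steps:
R = -10 (R = (2 - 4)*5 = -2*5 = -10)
-31*(((g(-4, 4) - 5*2) + 1)*((-1 - 3)*(2 - 3)) + R) = -31*(((-4 - 5*2) + 1)*((-1 - 3)*(2 - 3)) - 10) = -31*(((-4 - 10) + 1)*(-4*(-1)) - 10) = -31*((-14 + 1)*4 - 10) = -31*(-13*4 - 10) = -31*(-52 - 10) = -31*(-62) = 1922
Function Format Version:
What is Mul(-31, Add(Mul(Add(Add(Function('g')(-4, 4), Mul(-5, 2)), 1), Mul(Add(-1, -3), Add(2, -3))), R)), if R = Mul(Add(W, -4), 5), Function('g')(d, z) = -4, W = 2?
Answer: 1922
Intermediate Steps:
R = -10 (R = Mul(Add(2, -4), 5) = Mul(-2, 5) = -10)
Mul(-31, Add(Mul(Add(Add(Function('g')(-4, 4), Mul(-5, 2)), 1), Mul(Add(-1, -3), Add(2, -3))), R)) = Mul(-31, Add(Mul(Add(Add(-4, Mul(-5, 2)), 1), Mul(Add(-1, -3), Add(2, -3))), -10)) = Mul(-31, Add(Mul(Add(Add(-4, -10), 1), Mul(-4, -1)), -10)) = Mul(-31, Add(Mul(Add(-14, 1), 4), -10)) = Mul(-31, Add(Mul(-13, 4), -10)) = Mul(-31, Add(-52, -10)) = Mul(-31, -62) = 1922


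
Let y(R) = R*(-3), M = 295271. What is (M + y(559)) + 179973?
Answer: 473567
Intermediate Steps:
y(R) = -3*R
(M + y(559)) + 179973 = (295271 - 3*559) + 179973 = (295271 - 1677) + 179973 = 293594 + 179973 = 473567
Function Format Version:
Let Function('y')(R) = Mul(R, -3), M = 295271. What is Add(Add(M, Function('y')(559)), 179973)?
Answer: 473567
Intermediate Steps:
Function('y')(R) = Mul(-3, R)
Add(Add(M, Function('y')(559)), 179973) = Add(Add(295271, Mul(-3, 559)), 179973) = Add(Add(295271, -1677), 179973) = Add(293594, 179973) = 473567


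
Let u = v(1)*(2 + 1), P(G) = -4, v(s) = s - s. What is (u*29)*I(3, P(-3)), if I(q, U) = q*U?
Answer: 0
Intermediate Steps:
v(s) = 0
u = 0 (u = 0*(2 + 1) = 0*3 = 0)
I(q, U) = U*q
(u*29)*I(3, P(-3)) = (0*29)*(-4*3) = 0*(-12) = 0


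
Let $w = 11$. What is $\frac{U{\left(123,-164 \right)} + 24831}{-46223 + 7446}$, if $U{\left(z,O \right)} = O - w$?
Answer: $- \frac{24656}{38777} \approx -0.63584$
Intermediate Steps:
$U{\left(z,O \right)} = -11 + O$ ($U{\left(z,O \right)} = O - 11 = -11 + O$)
$\frac{U{\left(123,-164 \right)} + 24831}{-46223 + 7446} = \frac{\left(-11 - 164\right) + 24831}{-46223 + 7446} = \frac{-175 + 24831}{-38777} = 24656 \left(- \frac{1}{38777}\right) = - \frac{24656}{38777}$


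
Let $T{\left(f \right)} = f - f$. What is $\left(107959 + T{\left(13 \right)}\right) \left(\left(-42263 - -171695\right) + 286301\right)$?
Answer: $44882118947$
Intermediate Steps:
$T{\left(f \right)} = 0$
$\left(107959 + T{\left(13 \right)}\right) \left(\left(-42263 - -171695\right) + 286301\right) = \left(107959 + 0\right) \left(\left(-42263 - -171695\right) + 286301\right) = 107959 \left(\left(-42263 + 171695\right) + 286301\right) = 107959 \left(129432 + 286301\right) = 107959 \cdot 415733 = 44882118947$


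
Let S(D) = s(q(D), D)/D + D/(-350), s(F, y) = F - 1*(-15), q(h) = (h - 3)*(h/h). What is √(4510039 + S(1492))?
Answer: √768659034910137/13055 ≈ 2123.7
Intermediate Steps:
q(h) = -3 + h (q(h) = (-3 + h)*1 = -3 + h)
s(F, y) = 15 + F (s(F, y) = F + 15 = 15 + F)
S(D) = -D/350 + (12 + D)/D (S(D) = (15 + (-3 + D))/D + D/(-350) = (12 + D)/D + D*(-1/350) = (12 + D)/D - D/350 = -D/350 + (12 + D)/D)
√(4510039 + S(1492)) = √(4510039 + (1 + 12/1492 - 1/350*1492)) = √(4510039 + (1 + 12*(1/1492) - 746/175)) = √(4510039 + (1 + 3/373 - 746/175)) = √(4510039 - 212458/65275) = √(294392583267/65275) = √768659034910137/13055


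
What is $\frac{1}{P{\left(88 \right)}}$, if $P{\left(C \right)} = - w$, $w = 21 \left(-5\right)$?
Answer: $\frac{1}{105} \approx 0.0095238$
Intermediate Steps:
$w = -105$
$P{\left(C \right)} = 105$ ($P{\left(C \right)} = \left(-1\right) \left(-105\right) = 105$)
$\frac{1}{P{\left(88 \right)}} = \frac{1}{105}$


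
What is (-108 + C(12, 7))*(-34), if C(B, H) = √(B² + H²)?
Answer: 3672 - 34*√193 ≈ 3199.7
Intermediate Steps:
(-108 + C(12, 7))*(-34) = (-108 + √(12² + 7²))*(-34) = (-108 + √(144 + 49))*(-34) = (-108 + √193)*(-34) = 3672 - 34*√193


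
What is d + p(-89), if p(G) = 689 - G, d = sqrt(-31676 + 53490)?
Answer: 778 + sqrt(21814) ≈ 925.70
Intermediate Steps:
d = sqrt(21814) ≈ 147.70
d + p(-89) = sqrt(21814) + (689 - 1*(-89)) = sqrt(21814) + (689 + 89) = sqrt(21814) + 778 = 778 + sqrt(21814)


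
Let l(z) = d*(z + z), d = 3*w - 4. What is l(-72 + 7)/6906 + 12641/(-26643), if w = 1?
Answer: -13972526/30666093 ≈ -0.45563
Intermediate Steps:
d = -1 (d = 3*1 - 4 = 3 - 4 = -1)
l(z) = -2*z (l(z) = -(z + z) = -2*z)
l(-72 + 7)/6906 + 12641/(-26643) = -2*(-72 + 7)/6906 + 12641/(-26643) = -2*(-65)*(1/6906) + 12641*(-1/26643) = 130*(1/6906) - 12641/26643 = 65/3453 - 12641/26643 = -13972526/30666093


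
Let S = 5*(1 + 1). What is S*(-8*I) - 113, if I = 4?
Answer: -433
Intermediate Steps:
S = 10 (S = 5*2 = 10)
S*(-8*I) - 113 = 10*(-8*4) - 113 = 10*(-32) - 113 = -320 - 113 = -433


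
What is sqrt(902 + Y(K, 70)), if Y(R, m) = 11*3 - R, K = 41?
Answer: sqrt(894) ≈ 29.900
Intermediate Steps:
Y(R, m) = 33 - R
sqrt(902 + Y(K, 70)) = sqrt(902 + (33 - 1*41)) = sqrt(902 + (33 - 41)) = sqrt(902 - 8) = sqrt(894)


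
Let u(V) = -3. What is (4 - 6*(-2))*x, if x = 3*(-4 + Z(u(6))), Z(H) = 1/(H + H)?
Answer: -200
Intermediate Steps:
Z(H) = 1/(2*H)
x = -25/2 (x = 3*(-4 + (1/2)/(-3)) = 3*(-4 + (1/2)*(-1/3)) = 3*(-4 - 1/6) = 3*(-25/6) = -25/2 ≈ -12.500)
(4 - 6*(-2))*x = (4 - 6*(-2))*(-25/2) = (4 + 12)*(-25/2) = 16*(-25/2) = -200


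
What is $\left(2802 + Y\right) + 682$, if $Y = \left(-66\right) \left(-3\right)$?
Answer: $3682$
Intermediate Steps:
$Y = 198$
$\left(2802 + Y\right) + 682 = \left(2802 + 198\right) + 682 = 3000 + 682 = 3682$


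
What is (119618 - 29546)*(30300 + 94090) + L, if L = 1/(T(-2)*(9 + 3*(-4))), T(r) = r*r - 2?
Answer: 67224336479/6 ≈ 1.1204e+10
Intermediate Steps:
T(r) = -2 + r² (T(r) = r² - 2 = -2 + r²)
L = -⅙ (L = 1/((-2 + (-2)²)*(9 + 3*(-4))) = 1/((-2 + 4)*(9 - 12)) = 1/(2*(-3)) = 1/(-6) = -⅙ ≈ -0.16667)
(119618 - 29546)*(30300 + 94090) + L = (119618 - 29546)*(30300 + 94090) - ⅙ = 90072*124390 - ⅙ = 11204056080 - ⅙ = 67224336479/6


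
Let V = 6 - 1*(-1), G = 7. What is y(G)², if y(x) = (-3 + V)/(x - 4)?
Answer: 16/9 ≈ 1.7778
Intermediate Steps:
V = 7 (V = 6 + 1 = 7)
y(x) = 4/(-4 + x) (y(x) = (-3 + 7)/(x - 4) = 4/(-4 + x))
y(G)² = (4/(-4 + 7))² = (4/3)² = 16/9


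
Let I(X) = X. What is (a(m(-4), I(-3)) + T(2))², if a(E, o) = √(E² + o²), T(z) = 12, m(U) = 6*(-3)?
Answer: 477 + 72*√37 ≈ 914.96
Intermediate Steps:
m(U) = -18
(a(m(-4), I(-3)) + T(2))² = (√((-18)² + (-3)²) + 12)² = (√(324 + 9) + 12)² = (√333 + 12)² = (3*√37 + 12)² = (12 + 3*√37)²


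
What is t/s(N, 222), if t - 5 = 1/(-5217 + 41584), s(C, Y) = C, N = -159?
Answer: -60612/1927451 ≈ -0.031447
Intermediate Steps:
t = 181836/36367 (t = 5 + 1/(-5217 + 41584) = 5 + 1/36367 = 181836/36367 ≈ 5.0000)
t/s(N, 222) = (181836/36367)/(-159) = (181836/36367)*(-1/159) = -60612/1927451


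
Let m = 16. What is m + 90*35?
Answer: 3166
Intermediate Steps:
m + 90*35 = 16 + 90*35 = 16 + 3150 = 3166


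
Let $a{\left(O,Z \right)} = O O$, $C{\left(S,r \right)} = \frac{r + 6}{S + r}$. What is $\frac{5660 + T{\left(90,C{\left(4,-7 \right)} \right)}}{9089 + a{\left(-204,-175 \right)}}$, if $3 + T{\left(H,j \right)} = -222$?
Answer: $\frac{1087}{10141} \approx 0.10719$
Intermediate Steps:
$C{\left(S,r \right)} = \frac{6 + r}{S + r}$
$a{\left(O,Z \right)} = O^{2}$
$T{\left(H,j \right)} = -225$ ($T{\left(H,j \right)} = -3 - 222 = -225$)
$\frac{5660 + T{\left(90,C{\left(4,-7 \right)} \right)}}{9089 + a{\left(-204,-175 \right)}} = \frac{5660 - 225}{9089 + \left(-204\right)^{2}} = \frac{5435}{9089 + 41616} = \frac{5435}{50705} = 5435 \cdot \frac{1}{50705} = \frac{1087}{10141}$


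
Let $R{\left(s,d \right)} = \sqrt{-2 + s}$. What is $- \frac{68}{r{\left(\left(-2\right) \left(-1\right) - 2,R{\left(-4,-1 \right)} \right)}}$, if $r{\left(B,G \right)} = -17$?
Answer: $4$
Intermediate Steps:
$- \frac{68}{r{\left(\left(-2\right) \left(-1\right) - 2,R{\left(-4,-1 \right)} \right)}} = - \frac{68}{-17} = \left(-68\right) \left(- \frac{1}{17}\right) = 4$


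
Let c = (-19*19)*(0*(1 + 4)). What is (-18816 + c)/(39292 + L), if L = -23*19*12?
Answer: -21/38 ≈ -0.55263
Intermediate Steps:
L = -5244 (L = -437*12 = -5244)
c = 0 (c = -0*5 = -361*0 = 0)
(-18816 + c)/(39292 + L) = (-18816 + 0)/(39292 - 5244) = -18816/34048 = -18816*1/34048 = -21/38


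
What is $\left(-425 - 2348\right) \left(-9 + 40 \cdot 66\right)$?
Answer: $-7295763$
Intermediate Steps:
$\left(-425 - 2348\right) \left(-9 + 40 \cdot 66\right) = - 2773 \left(-9 + 2640\right) = \left(-2773\right) 2631 = -7295763$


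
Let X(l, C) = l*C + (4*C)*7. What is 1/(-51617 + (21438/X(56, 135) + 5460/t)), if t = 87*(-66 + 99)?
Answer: -22330/1152522929 ≈ -1.9375e-5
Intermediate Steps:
X(l, C) = 28*C + C*l (X(l, C) = C*l + 28*C = 28*C + C*l)
t = 2871 (t = 87*33 = 2871)
1/(-51617 + (21438/X(56, 135) + 5460/t)) = 1/(-51617 + (21438/((135*(28 + 56))) + 5460/2871)) = 1/(-51617 + (21438/((135*84)) + 5460*(1/2871))) = 1/(-51617 + (21438/11340 + 1820/957)) = 1/(-51617 + (21438*(1/11340) + 1820/957)) = 1/(-51617 + (397/210 + 1820/957)) = 1/(-51617 + 84681/22330) = 1/(-1152522929/22330) = -22330/1152522929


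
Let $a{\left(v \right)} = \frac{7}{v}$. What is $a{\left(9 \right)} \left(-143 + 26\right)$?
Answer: $-91$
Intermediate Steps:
$a{\left(9 \right)} \left(-143 + 26\right) = \frac{7}{9} \left(-143 + 26\right) = 7 \cdot \frac{1}{9} \left(-117\right) = \frac{7}{9} \left(-117\right) = -91$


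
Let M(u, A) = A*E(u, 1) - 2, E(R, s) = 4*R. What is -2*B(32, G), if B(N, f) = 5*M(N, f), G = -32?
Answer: 40980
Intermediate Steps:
M(u, A) = -2 + 4*A*u (M(u, A) = A*(4*u) - 2 = 4*A*u - 2 = -2 + 4*A*u)
B(N, f) = -10 + 20*N*f (B(N, f) = 5*(-2 + 4*f*N) = 5*(-2 + 4*N*f) = -10 + 20*N*f)
-2*B(32, G) = -2*(-10 + 20*32*(-32)) = -2*(-10 - 20480) = -2*(-20490) = 40980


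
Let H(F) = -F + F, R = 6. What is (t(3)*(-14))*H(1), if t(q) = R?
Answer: 0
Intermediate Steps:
t(q) = 6
H(F) = 0
(t(3)*(-14))*H(1) = (6*(-14))*0 = -84*0 = 0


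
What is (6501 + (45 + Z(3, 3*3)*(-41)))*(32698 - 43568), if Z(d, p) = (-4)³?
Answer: -99677900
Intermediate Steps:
Z(d, p) = -64
(6501 + (45 + Z(3, 3*3)*(-41)))*(32698 - 43568) = (6501 + (45 - 64*(-41)))*(32698 - 43568) = (6501 + (45 + 2624))*(-10870) = (6501 + 2669)*(-10870) = 9170*(-10870) = -99677900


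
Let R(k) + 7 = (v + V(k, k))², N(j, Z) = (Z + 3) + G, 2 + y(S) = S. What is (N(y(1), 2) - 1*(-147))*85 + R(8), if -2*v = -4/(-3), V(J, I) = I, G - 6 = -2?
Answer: 119761/9 ≈ 13307.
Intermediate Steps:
G = 4 (G = 6 - 2 = 4)
y(S) = -2 + S
N(j, Z) = 7 + Z (N(j, Z) = (Z + 3) + 4 = (3 + Z) + 4 = 7 + Z)
v = -⅔ (v = -(-2)/(-3) = -(-2)*(-1)/3 = -½*4/3 = -⅔ ≈ -0.66667)
R(k) = -7 + (-⅔ + k)²
(N(y(1), 2) - 1*(-147))*85 + R(8) = ((7 + 2) - 1*(-147))*85 + (-7 + (-2 + 3*8)²/9) = (9 + 147)*85 + (-7 + (-2 + 24)²/9) = 156*85 + (-7 + (⅑)*22²) = 13260 + (-7 + (⅑)*484) = 13260 + (-7 + 484/9) = 13260 + 421/9 = 119761/9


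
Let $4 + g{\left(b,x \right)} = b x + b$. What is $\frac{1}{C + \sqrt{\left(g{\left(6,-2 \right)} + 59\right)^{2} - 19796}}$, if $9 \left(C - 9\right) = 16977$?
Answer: $\frac{17058}{32487151} - \frac{63 i \sqrt{355}}{32487151} \approx 0.00052507 - 3.6538 \cdot 10^{-5} i$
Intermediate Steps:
$g{\left(b,x \right)} = -4 + b + b x$ ($g{\left(b,x \right)} = -4 + \left(b x + b\right) = -4 + \left(b + b x\right) = -4 + b + b x$)
$C = \frac{5686}{3}$ ($C = 9 + \frac{1}{9} \cdot 16977 = 9 + \frac{5659}{3} = \frac{5686}{3} \approx 1895.3$)
$\frac{1}{C + \sqrt{\left(g{\left(6,-2 \right)} + 59\right)^{2} - 19796}} = \frac{1}{\frac{5686}{3} + \sqrt{\left(\left(-4 + 6 + 6 \left(-2\right)\right) + 59\right)^{2} - 19796}} = \frac{1}{\frac{5686}{3} + \sqrt{\left(\left(-4 + 6 - 12\right) + 59\right)^{2} - 19796}} = \frac{1}{\frac{5686}{3} + \sqrt{\left(-10 + 59\right)^{2} - 19796}} = \frac{1}{\frac{5686}{3} + \sqrt{49^{2} - 19796}} = \frac{1}{\frac{5686}{3} + \sqrt{2401 - 19796}} = \frac{1}{\frac{5686}{3} + \sqrt{-17395}} = \frac{1}{\frac{5686}{3} + 7 i \sqrt{355}}$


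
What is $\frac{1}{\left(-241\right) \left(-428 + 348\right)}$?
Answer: $\frac{1}{19280} \approx 5.1867 \cdot 10^{-5}$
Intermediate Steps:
$\frac{1}{\left(-241\right) \left(-428 + 348\right)} = \frac{1}{\left(-241\right) \left(-80\right)} = \frac{1}{19280}$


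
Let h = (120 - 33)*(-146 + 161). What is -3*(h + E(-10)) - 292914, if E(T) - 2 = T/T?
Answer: -296838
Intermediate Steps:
E(T) = 3 (E(T) = 2 + T/T = 2 + 1 = 3)
h = 1305 (h = 87*15 = 1305)
-3*(h + E(-10)) - 292914 = -3*(1305 + 3) - 292914 = -3*1308 - 292914 = -3924 - 292914 = -296838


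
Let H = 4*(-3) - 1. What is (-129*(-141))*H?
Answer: -236457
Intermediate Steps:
H = -13 (H = -12 - 1 = -13)
(-129*(-141))*H = -129*(-141)*(-13) = 18189*(-13) = -236457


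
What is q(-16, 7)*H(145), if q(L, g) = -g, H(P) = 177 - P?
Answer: -224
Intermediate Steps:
q(-16, 7)*H(145) = (-1*7)*(177 - 1*145) = -7*(177 - 145) = -7*32 = -224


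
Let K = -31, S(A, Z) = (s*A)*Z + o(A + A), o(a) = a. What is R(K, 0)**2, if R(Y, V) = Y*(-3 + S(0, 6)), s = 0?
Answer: 8649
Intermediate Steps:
S(A, Z) = 2*A (S(A, Z) = (0*A)*Z + (A + A) = 0*Z + 2*A = 0 + 2*A = 2*A)
R(Y, V) = -3*Y (R(Y, V) = Y*(-3 + 2*0) = Y*(-3 + 0) = Y*(-3) = -3*Y)
R(K, 0)**2 = (-3*(-31))**2 = 93**2 = 8649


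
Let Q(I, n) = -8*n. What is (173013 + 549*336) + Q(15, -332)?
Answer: 360133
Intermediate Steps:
(173013 + 549*336) + Q(15, -332) = (173013 + 549*336) - 8*(-332) = (173013 + 184464) + 2656 = 357477 + 2656 = 360133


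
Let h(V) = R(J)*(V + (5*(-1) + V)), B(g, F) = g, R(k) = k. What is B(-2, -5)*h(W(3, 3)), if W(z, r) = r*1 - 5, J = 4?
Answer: 72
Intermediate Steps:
W(z, r) = -5 + r (W(z, r) = r - 5 = -5 + r)
h(V) = -20 + 8*V (h(V) = 4*(V + (5*(-1) + V)) = 4*(V + (-5 + V)) = 4*(-5 + 2*V) = -20 + 8*V)
B(-2, -5)*h(W(3, 3)) = -2*(-20 + 8*(-5 + 3)) = -2*(-20 + 8*(-2)) = -2*(-20 - 16) = -2*(-36) = 72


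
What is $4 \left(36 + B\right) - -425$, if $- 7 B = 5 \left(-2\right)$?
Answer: $\frac{4023}{7} \approx 574.71$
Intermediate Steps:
$B = \frac{10}{7}$ ($B = - \frac{5 \left(-2\right)}{7} = \left(- \frac{1}{7}\right) \left(-10\right) = \frac{10}{7} \approx 1.4286$)
$4 \left(36 + B\right) - -425 = 4 \left(36 + \frac{10}{7}\right) - -425 = 4 \cdot \frac{262}{7} + 425 = \frac{1048}{7} + 425 = \frac{4023}{7}$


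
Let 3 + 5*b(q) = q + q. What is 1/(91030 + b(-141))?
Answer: 1/90973 ≈ 1.0992e-5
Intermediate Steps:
b(q) = -⅗ + 2*q/5 (b(q) = -⅗ + (q + q)/5 = -⅗ + (2*q)/5 = -⅗ + 2*q/5)
1/(91030 + b(-141)) = 1/(91030 + (-⅗ + (⅖)*(-141))) = 1/(91030 + (-⅗ - 282/5)) = 1/(91030 - 57) = 1/90973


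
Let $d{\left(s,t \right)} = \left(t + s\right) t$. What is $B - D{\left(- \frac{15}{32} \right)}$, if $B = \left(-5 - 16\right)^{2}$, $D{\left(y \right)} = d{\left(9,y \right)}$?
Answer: $\frac{455679}{1024} \approx 445.0$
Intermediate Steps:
$d{\left(s,t \right)} = t \left(s + t\right)$ ($d{\left(s,t \right)} = \left(s + t\right) t = t \left(s + t\right)$)
$D{\left(y \right)} = y \left(9 + y\right)$
$B = 441$ ($B = \left(-21\right)^{2} = 441$)
$B - D{\left(- \frac{15}{32} \right)} = 441 - - \frac{15}{32} \left(9 - \frac{15}{32}\right) = 441 - \left(-15\right) \frac{1}{32} \left(9 - \frac{15}{32}\right) = 441 - - \frac{15 \left(9 - \frac{15}{32}\right)}{32} = 441 - \left(- \frac{15}{32}\right) \frac{273}{32} = 441 - - \frac{4095}{1024} = 441 + \frac{4095}{1024} = \frac{455679}{1024}$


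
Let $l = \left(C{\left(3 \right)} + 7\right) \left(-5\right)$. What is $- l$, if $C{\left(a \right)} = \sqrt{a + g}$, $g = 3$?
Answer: $35 + 5 \sqrt{6} \approx 47.247$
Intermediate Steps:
$C{\left(a \right)} = \sqrt{3 + a}$ ($C{\left(a \right)} = \sqrt{a + 3} = \sqrt{3 + a}$)
$l = -35 - 5 \sqrt{6}$ ($l = \left(\sqrt{3 + 3} + 7\right) \left(-5\right) = \left(\sqrt{6} + 7\right) \left(-5\right) = \left(7 + \sqrt{6}\right) \left(-5\right) = -35 - 5 \sqrt{6} \approx -47.247$)
$- l = - (-35 - 5 \sqrt{6}) = 35 + 5 \sqrt{6}$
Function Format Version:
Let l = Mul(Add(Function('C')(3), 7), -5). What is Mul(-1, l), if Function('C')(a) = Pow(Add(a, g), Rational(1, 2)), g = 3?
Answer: Add(35, Mul(5, Pow(6, Rational(1, 2)))) ≈ 47.247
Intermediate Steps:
Function('C')(a) = Pow(Add(3, a), Rational(1, 2)) (Function('C')(a) = Pow(Add(a, 3), Rational(1, 2)) = Pow(Add(3, a), Rational(1, 2)))
l = Add(-35, Mul(-5, Pow(6, Rational(1, 2)))) (l = Mul(Add(Pow(Add(3, 3), Rational(1, 2)), 7), -5) = Mul(Add(Pow(6, Rational(1, 2)), 7), -5) = Mul(Add(7, Pow(6, Rational(1, 2))), -5) = Add(-35, Mul(-5, Pow(6, Rational(1, 2)))) ≈ -47.247)
Mul(-1, l) = Mul(-1, Add(-35, Mul(-5, Pow(6, Rational(1, 2))))) = Add(35, Mul(5, Pow(6, Rational(1, 2))))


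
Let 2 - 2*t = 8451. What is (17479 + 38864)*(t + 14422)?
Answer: 1149115485/2 ≈ 5.7456e+8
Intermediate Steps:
t = -8449/2 (t = 1 - 1/2*8451 = 1 - 8451/2 = -8449/2 ≈ -4224.5)
(17479 + 38864)*(t + 14422) = (17479 + 38864)*(-8449/2 + 14422) = 56343*(20395/2) = 1149115485/2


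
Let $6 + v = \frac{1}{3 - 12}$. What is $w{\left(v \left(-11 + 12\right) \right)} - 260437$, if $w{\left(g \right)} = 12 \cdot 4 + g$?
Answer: $- \frac{2343556}{9} \approx -2.604 \cdot 10^{5}$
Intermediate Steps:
$v = - \frac{55}{9}$ ($v = -6 + \frac{1}{3 - 12} = -6 + \frac{1}{-9} = -6 - \frac{1}{9} = - \frac{55}{9} \approx -6.1111$)
$w{\left(g \right)} = 48 + g$
$w{\left(v \left(-11 + 12\right) \right)} - 260437 = \left(48 - \frac{55 \left(-11 + 12\right)}{9}\right) - 260437 = \left(48 - \frac{55}{9}\right) - 260437 = \frac{377}{9} - 260437 = - \frac{2343556}{9}$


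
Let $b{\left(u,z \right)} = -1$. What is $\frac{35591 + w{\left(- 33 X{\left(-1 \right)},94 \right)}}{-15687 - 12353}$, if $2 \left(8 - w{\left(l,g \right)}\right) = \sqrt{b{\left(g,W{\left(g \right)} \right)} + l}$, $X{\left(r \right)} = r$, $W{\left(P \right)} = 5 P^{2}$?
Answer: $- \frac{35599}{28040} + \frac{\sqrt{2}}{14020} \approx -1.2695$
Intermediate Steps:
$w{\left(l,g \right)} = 8 - \frac{\sqrt{-1 + l}}{2}$
$\frac{35591 + w{\left(- 33 X{\left(-1 \right)},94 \right)}}{-15687 - 12353} = \frac{35591 + \left(8 - \frac{\sqrt{-1 - -33}}{2}\right)}{-15687 - 12353} = \frac{35591 + \left(8 - \frac{\sqrt{-1 + 33}}{2}\right)}{-28040} = \left(35591 + \left(8 - \frac{\sqrt{32}}{2}\right)\right) \left(- \frac{1}{28040}\right) = \left(35591 + \left(8 - \frac{4 \sqrt{2}}{2}\right)\right) \left(- \frac{1}{28040}\right) = \left(35591 + \left(8 - 2 \sqrt{2}\right)\right) \left(- \frac{1}{28040}\right) = \left(35599 - 2 \sqrt{2}\right) \left(- \frac{1}{28040}\right) = - \frac{35599}{28040} + \frac{\sqrt{2}}{14020}$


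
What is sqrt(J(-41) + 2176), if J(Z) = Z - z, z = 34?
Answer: sqrt(2101) ≈ 45.837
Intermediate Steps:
J(Z) = -34 + Z (J(Z) = Z - 1*34 = Z - 34 = -34 + Z)
sqrt(J(-41) + 2176) = sqrt((-34 - 41) + 2176) = sqrt(-75 + 2176) = sqrt(2101)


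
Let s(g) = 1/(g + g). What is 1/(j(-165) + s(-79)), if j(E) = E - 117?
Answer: -158/44557 ≈ -0.0035460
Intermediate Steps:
j(E) = -117 + E
s(g) = 1/(2*g)
1/(j(-165) + s(-79)) = 1/((-117 - 165) + (½)/(-79)) = 1/(-282 + (½)*(-1/79)) = 1/(-282 - 1/158) = 1/(-44557/158) = -158/44557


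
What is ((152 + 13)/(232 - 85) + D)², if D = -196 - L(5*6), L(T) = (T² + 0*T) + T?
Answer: 3038104161/2401 ≈ 1.2654e+6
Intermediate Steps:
L(T) = T + T² (L(T) = (T² + 0) + T = T² + T = T + T²)
D = -1126 (D = -196 - 5*6*(1 + 5*6) = -196 - 30*(1 + 30) = -196 - 30*31 = -196 - 1*930 = -196 - 930 = -1126)
((152 + 13)/(232 - 85) + D)² = ((152 + 13)/(232 - 85) - 1126)² = (165/147 - 1126)² = (165*(1/147) - 1126)² = (55/49 - 1126)² = (-55119/49)² = 3038104161/2401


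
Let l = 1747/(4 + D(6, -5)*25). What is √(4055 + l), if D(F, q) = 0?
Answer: √17967/2 ≈ 67.021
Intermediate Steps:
l = 1747/4 (l = 1747/(4 + 0*25) = 1747/(4 + 0) = 1747/4 ≈ 436.75)
√(4055 + l) = √(4055 + 1747/4) = √(17967/4) = √17967/2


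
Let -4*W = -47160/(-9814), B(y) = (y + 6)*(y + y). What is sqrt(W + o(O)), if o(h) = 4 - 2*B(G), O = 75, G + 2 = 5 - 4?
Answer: sqrt(548960811)/4907 ≈ 4.7748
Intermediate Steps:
G = -1 (G = -2 + (5 - 4) = -2 + 1 = -1)
B(y) = 2*y*(6 + y) (B(y) = (6 + y)*(2*y) = 2*y*(6 + y))
o(h) = 24 (o(h) = 4 - 4*(-1)*(6 - 1) = 4 - 4*(-1)*5 = 4 - 2*(-10) = 4 + 20 = 24)
W = -5895/4907 (W = -(-11790)/(-9814) = -(-11790)*(-1)/9814 = -1/4*23580/4907 = -5895/4907 ≈ -1.2013)
sqrt(W + o(O)) = sqrt(-5895/4907 + 24) = sqrt(111873/4907) = sqrt(548960811)/4907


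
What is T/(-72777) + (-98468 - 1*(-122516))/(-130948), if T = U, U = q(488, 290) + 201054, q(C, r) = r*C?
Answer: -11652380362/2382500649 ≈ -4.8908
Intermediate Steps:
q(C, r) = C*r
U = 342574 (U = 488*290 + 201054 = 141520 + 201054 = 342574)
T = 342574
T/(-72777) + (-98468 - 1*(-122516))/(-130948) = 342574/(-72777) + (-98468 - 1*(-122516))/(-130948) = 342574*(-1/72777) + (-98468 + 122516)*(-1/130948) = -342574/72777 + 24048*(-1/130948) = -342574/72777 - 6012/32737 = -11652380362/2382500649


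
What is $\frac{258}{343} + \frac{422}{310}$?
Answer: $\frac{112363}{53165} \approx 2.1135$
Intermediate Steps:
$\frac{258}{343} + \frac{422}{310} = 258 \cdot \frac{1}{343} + 422 \cdot \frac{1}{310} = \frac{258}{343} + \frac{211}{155} = \frac{112363}{53165}$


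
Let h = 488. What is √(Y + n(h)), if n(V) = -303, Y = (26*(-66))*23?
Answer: 9*I*√491 ≈ 199.43*I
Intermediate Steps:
Y = -39468 (Y = -1716*23 = -39468)
√(Y + n(h)) = √(-39468 - 303) = √(-39771) = 9*I*√491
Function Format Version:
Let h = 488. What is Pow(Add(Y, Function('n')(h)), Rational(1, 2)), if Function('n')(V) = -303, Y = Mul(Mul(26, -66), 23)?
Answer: Mul(9, I, Pow(491, Rational(1, 2))) ≈ Mul(199.43, I)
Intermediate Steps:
Y = -39468 (Y = Mul(-1716, 23) = -39468)
Pow(Add(Y, Function('n')(h)), Rational(1, 2)) = Pow(Add(-39468, -303), Rational(1, 2)) = Pow(-39771, Rational(1, 2)) = Mul(9, I, Pow(491, Rational(1, 2)))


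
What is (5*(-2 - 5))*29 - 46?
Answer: -1061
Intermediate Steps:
(5*(-2 - 5))*29 - 46 = (5*(-7))*29 - 46 = -35*29 - 46 = -1015 - 46 = -1061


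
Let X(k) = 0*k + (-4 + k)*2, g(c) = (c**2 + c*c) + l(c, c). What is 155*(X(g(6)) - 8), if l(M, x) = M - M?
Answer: 19840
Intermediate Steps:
l(M, x) = 0
g(c) = 2*c**2 (g(c) = (c**2 + c*c) + 0 = (c**2 + c**2) + 0 = 2*c**2 + 0 = 2*c**2)
X(k) = -8 + 2*k (X(k) = 0 + (-8 + 2*k) = -8 + 2*k)
155*(X(g(6)) - 8) = 155*((-8 + 2*(2*6**2)) - 8) = 155*((-8 + 2*(2*36)) - 8) = 155*((-8 + 2*72) - 8) = 155*((-8 + 144) - 8) = 155*(136 - 8) = 155*128 = 19840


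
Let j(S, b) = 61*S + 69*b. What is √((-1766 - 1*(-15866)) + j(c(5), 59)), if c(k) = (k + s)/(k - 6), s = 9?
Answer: √17317 ≈ 131.59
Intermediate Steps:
c(k) = (9 + k)/(-6 + k) (c(k) = (k + 9)/(k - 6) = (9 + k)/(-6 + k))
√((-1766 - 1*(-15866)) + j(c(5), 59)) = √((-1766 - 1*(-15866)) + (61*((9 + 5)/(-6 + 5)) + 69*59)) = √((-1766 + 15866) + (61*(14/(-1)) + 4071)) = √(14100 + (61*(-1*14) + 4071)) = √(14100 + (61*(-14) + 4071)) = √(14100 + (-854 + 4071)) = √(14100 + 3217) = √17317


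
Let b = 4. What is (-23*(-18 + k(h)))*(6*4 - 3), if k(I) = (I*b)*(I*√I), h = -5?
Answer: 8694 - 48300*I*√5 ≈ 8694.0 - 1.08e+5*I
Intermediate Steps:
k(I) = 4*I^(5/2) (k(I) = (I*4)*(I*√I) = (4*I)*I^(3/2) = 4*I^(5/2))
(-23*(-18 + k(h)))*(6*4 - 3) = (-23*(-18 + 4*(-5)^(5/2)))*(6*4 - 3) = (-23*(-18 + 4*(25*I*√5)))*(24 - 3) = -23*(-18 + 100*I*√5)*21 = (414 - 2300*I*√5)*21 = 8694 - 48300*I*√5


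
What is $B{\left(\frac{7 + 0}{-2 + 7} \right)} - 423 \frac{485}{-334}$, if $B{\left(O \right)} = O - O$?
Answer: $\frac{205155}{334} \approx 614.24$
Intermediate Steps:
$B{\left(O \right)} = 0$
$B{\left(\frac{7 + 0}{-2 + 7} \right)} - 423 \frac{485}{-334} = 0 - 423 \frac{485}{-334} = 0 - 423 \cdot 485 \left(- \frac{1}{334}\right) = 0 - - \frac{205155}{334} = 0 + \frac{205155}{334} = \frac{205155}{334}$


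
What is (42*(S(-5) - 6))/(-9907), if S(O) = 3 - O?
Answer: -84/9907 ≈ -0.0084789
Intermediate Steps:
(42*(S(-5) - 6))/(-9907) = (42*((3 - 1*(-5)) - 6))/(-9907) = (42*((3 + 5) - 6))*(-1/9907) = (42*(8 - 6))*(-1/9907) = (42*2)*(-1/9907) = 84*(-1/9907) = -84/9907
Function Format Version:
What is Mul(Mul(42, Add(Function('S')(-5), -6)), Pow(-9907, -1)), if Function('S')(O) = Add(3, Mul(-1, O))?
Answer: Rational(-84, 9907) ≈ -0.0084789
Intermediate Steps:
Mul(Mul(42, Add(Function('S')(-5), -6)), Pow(-9907, -1)) = Mul(Mul(42, Add(Add(3, Mul(-1, -5)), -6)), Pow(-9907, -1)) = Mul(Mul(42, Add(Add(3, 5), -6)), Rational(-1, 9907)) = Mul(Mul(42, Add(8, -6)), Rational(-1, 9907)) = Mul(Mul(42, 2), Rational(-1, 9907)) = Mul(84, Rational(-1, 9907)) = Rational(-84, 9907)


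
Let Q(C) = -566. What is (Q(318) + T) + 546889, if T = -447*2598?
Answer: -614983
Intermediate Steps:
T = -1161306
(Q(318) + T) + 546889 = (-566 - 1161306) + 546889 = -1161872 + 546889 = -614983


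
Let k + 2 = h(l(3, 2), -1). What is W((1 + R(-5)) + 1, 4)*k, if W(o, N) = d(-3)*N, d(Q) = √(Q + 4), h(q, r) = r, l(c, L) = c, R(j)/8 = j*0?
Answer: -12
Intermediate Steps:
R(j) = 0 (R(j) = 8*(j*0) = 8*0 = 0)
k = -3 (k = -2 - 1 = -3)
d(Q) = √(4 + Q)
W(o, N) = N (W(o, N) = √(4 - 3)*N = √1*N = 1*N = N)
W((1 + R(-5)) + 1, 4)*k = 4*(-3) = -12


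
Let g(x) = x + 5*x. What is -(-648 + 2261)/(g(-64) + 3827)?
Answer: -1613/3443 ≈ -0.46849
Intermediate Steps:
g(x) = 6*x
-(-648 + 2261)/(g(-64) + 3827) = -(-648 + 2261)/(6*(-64) + 3827) = -1613/(-384 + 3827) = -1613/3443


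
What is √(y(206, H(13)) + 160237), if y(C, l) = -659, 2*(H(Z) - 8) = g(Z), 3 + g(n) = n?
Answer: √159578 ≈ 399.47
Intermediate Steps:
g(n) = -3 + n
H(Z) = 13/2 + Z/2 (H(Z) = 8 + (-3 + Z)/2 = 8 + (-3/2 + Z/2) = 13/2 + Z/2)
√(y(206, H(13)) + 160237) = √(-659 + 160237) = √159578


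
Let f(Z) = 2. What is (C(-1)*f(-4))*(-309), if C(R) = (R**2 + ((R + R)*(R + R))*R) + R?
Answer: 2472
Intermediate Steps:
C(R) = R + R**2 + 4*R**3 (C(R) = (R**2 + ((2*R)*(2*R))*R) + R = (R**2 + (4*R**2)*R) + R = (R**2 + 4*R**3) + R = R + R**2 + 4*R**3)
(C(-1)*f(-4))*(-309) = (-(1 - 1 + 4*(-1)**2)*2)*(-309) = (-(1 - 1 + 4*1)*2)*(-309) = (-(1 - 1 + 4)*2)*(-309) = (-1*4*2)*(-309) = -4*2*(-309) = -8*(-309) = 2472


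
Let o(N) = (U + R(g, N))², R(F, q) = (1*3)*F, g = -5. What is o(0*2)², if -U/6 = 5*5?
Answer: 741200625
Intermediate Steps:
R(F, q) = 3*F
U = -150 (U = -30*5 = -6*25 = -150)
o(N) = 27225 (o(N) = (-150 + 3*(-5))² = (-150 - 15)² = (-165)² = 27225)
o(0*2)² = 27225² = 741200625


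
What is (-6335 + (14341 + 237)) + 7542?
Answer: 15785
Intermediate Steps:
(-6335 + (14341 + 237)) + 7542 = (-6335 + 14578) + 7542 = 8243 + 7542 = 15785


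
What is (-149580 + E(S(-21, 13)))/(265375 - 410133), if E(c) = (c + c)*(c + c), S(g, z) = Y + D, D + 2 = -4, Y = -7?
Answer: 74452/72379 ≈ 1.0286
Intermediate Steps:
D = -6 (D = -2 - 4 = -6)
S(g, z) = -13 (S(g, z) = -7 - 6 = -13)
E(c) = 4*c² (E(c) = (2*c)*(2*c) = 4*c²)
(-149580 + E(S(-21, 13)))/(265375 - 410133) = (-149580 + 4*(-13)²)/(265375 - 410133) = (-149580 + 4*169)/(-144758) = (-149580 + 676)*(-1/144758) = -148904*(-1/144758) = 74452/72379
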